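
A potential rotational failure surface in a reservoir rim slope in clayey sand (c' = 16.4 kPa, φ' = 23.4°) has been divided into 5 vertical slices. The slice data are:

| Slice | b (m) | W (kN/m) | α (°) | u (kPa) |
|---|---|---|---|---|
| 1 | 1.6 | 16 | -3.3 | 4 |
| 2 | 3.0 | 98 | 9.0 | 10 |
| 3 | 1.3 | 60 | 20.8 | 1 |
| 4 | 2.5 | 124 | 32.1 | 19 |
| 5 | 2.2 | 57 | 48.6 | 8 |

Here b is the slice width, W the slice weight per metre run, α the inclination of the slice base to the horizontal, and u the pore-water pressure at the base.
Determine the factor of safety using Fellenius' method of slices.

FS = 1.97

Ordinary method of slices: FS = Σ[c'·Δl_i + (W_i cosα_i − u_i·Δl_i)·tanφ'] / Σ W_i sinα_i, with Δl_i = b_i / cosα_i.
Slice 1: Δl = 1.6/cos(-3.3°) = 1.603 m; N'_1 = 16·cos(-3.3°) − 4·1.603 = 9.6; c'Δl = 26.28; W sinα = -0.9
Slice 2: Δl = 3.0/cos9.0° = 3.037 m; N'_2 = 98·cos9.0° − 10·3.037 = 66.4; c'Δl = 49.81; W sinα = 15.3
Slice 3: Δl = 1.3/cos20.8° = 1.391 m; N'_3 = 60·cos20.8° − 1·1.391 = 54.7; c'Δl = 22.81; W sinα = 21.3
Slice 4: Δl = 2.5/cos32.1° = 2.951 m; N'_4 = 124·cos32.1° − 19·2.951 = 49.0; c'Δl = 48.40; W sinα = 65.9
Slice 5: Δl = 2.2/cos48.6° = 3.327 m; N'_5 = 57·cos48.6° − 8·3.327 = 11.1; c'Δl = 54.56; W sinα = 42.8
Σc'Δl = 201.9 kN/m; ΣN' = 190.7 kN/m; ΣW sinα = 144.4 kN/m
Resisting = 201.9 + 190.7·tan23.4° = 201.9 + 82.5 = 284.4 kN/m
FS = 284.4 / 144.4 = 1.970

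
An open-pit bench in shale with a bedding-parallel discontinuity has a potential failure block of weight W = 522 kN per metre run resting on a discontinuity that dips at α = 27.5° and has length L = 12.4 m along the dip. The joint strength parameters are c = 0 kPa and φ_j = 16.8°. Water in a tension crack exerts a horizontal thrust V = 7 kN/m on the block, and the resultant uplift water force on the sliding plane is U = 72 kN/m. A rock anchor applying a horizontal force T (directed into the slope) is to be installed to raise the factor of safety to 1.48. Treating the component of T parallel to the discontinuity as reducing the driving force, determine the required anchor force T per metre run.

T = 171 kN/m

Resolving forces along and normal to the sliding plane, with the horizontal anchor force T adding T·sinα to the effective normal force and T·cosα acting up the plane against the driving force:
FS = [cL + (W cosα − U − V sinα + T sinα) tanφ_j] / [W sinα + V cosα − T cosα]
Without the anchor: N' = 387.8 kN/m, driving T_d = 247.2 kN/m, resisting R = 0·12.4 + 387.8·tan16.8° = 117.1 kN/m, FS = 0.47.
Setting FS = 1.48 and solving for T:
1.48·(247.2 − T cos27.5°) = 117.1 + T sin27.5°·tan16.8°
T·(sin27.5°·tan16.8° + 1.48·cos27.5°) = 1.48·247.2 − 117.1
T·(0.4617·0.3019 + 1.48·0.8870) = 365.9 − 117.1 = 248.8
T·1.4522 = 248.8
T = 171.4 kN/m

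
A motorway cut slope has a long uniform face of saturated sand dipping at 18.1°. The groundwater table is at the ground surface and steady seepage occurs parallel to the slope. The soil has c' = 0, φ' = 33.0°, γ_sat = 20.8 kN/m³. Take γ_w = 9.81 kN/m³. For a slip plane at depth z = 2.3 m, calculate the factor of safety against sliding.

With seepage parallel to the slope and the water table at the surface, the effective normal stress on the slip plane uses the buoyant unit weight γ' = γ_sat − γ_w while the driving shear stress uses γ_sat:
FS = [c' + γ' z cos²β tanφ'] / [γ_sat z sinβ cosβ]
(For c' = 0 this reduces to FS = (γ'/γ_sat)·tanφ'/tanβ.)
γ' = 20.8 − 9.81 = 10.99 kN/m³
Numerator = 0.0 + 10.99·2.3·cos²18.1°·tan33.0° = 0.0 + 10.99·2.3·0.9035·0.6494 = 14.831 kPa
Denominator = 20.8·2.3·sin18.1°·cos18.1° = 20.8·2.3·0.3107·0.9505 = 14.127 kPa
FS = 14.831 / 14.127 = 1.050

FS = 1.05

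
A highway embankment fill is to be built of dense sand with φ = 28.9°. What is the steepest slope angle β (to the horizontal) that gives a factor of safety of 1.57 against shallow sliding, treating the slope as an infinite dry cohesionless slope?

β = 19.4°

For an infinite dry cohesionless slope FS = tanφ/tanβ, so tanβ = tanφ / FS.
tanβ = tan28.9° / 1.57 = 0.5520 / 1.57 = 0.3516
β = arctan(0.3516) = 19.37°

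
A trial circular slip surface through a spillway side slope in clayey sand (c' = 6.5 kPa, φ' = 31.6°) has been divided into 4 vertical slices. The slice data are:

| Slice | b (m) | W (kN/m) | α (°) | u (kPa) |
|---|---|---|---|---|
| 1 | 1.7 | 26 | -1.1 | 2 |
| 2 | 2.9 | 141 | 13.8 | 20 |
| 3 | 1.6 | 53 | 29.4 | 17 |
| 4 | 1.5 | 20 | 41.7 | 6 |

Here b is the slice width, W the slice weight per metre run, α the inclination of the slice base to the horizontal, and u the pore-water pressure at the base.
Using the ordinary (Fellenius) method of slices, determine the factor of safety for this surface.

FS = 1.76

Ordinary method of slices: FS = Σ[c'·Δl_i + (W_i cosα_i − u_i·Δl_i)·tanφ'] / Σ W_i sinα_i, with Δl_i = b_i / cosα_i.
Slice 1: Δl = 1.7/cos(-1.1°) = 1.700 m; N'_1 = 26·cos(-1.1°) − 2·1.700 = 22.6; c'Δl = 11.05; W sinα = -0.5
Slice 2: Δl = 2.9/cos13.8° = 2.986 m; N'_2 = 141·cos13.8° − 20·2.986 = 77.2; c'Δl = 19.41; W sinα = 33.6
Slice 3: Δl = 1.6/cos29.4° = 1.837 m; N'_3 = 53·cos29.4° − 17·1.837 = 15.0; c'Δl = 11.94; W sinα = 26.0
Slice 4: Δl = 1.5/cos41.7° = 2.009 m; N'_4 = 20·cos41.7° − 6·2.009 = 2.9; c'Δl = 13.06; W sinα = 13.3
Σc'Δl = 55.5 kN/m; ΣN' = 117.6 kN/m; ΣW sinα = 72.5 kN/m
Resisting = 55.5 + 117.6·tan31.6° = 55.5 + 72.4 = 127.8 kN/m
FS = 127.8 / 72.5 = 1.764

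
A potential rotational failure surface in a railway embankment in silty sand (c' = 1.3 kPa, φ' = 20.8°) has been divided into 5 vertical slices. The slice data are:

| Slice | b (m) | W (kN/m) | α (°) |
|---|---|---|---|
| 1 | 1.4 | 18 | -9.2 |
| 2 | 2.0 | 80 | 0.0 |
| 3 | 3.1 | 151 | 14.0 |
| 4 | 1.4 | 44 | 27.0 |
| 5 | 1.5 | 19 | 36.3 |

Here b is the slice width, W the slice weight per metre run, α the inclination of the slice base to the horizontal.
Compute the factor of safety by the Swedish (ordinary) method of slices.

Ordinary method of slices: FS = Σ[c'·Δl_i + (W_i cosα_i)·tanφ'] / Σ W_i sinα_i, with Δl_i = b_i / cosα_i.
Slice 1: Δl = 1.4/cos(-9.2°) = 1.418 m; N'_1 = 18·cos(-9.2°) = 17.8; c'Δl = 1.84; W sinα = -2.9
Slice 2: Δl = 2.0/cos0.0° = 2.000 m; N'_2 = 80·cos0.0° = 80.0; c'Δl = 2.60; W sinα = 0.0
Slice 3: Δl = 3.1/cos14.0° = 3.195 m; N'_3 = 151·cos14.0° = 146.5; c'Δl = 4.15; W sinα = 36.5
Slice 4: Δl = 1.4/cos27.0° = 1.571 m; N'_4 = 44·cos27.0° = 39.2; c'Δl = 2.04; W sinα = 20.0
Slice 5: Δl = 1.5/cos36.3° = 1.861 m; N'_5 = 19·cos36.3° = 15.3; c'Δl = 2.42; W sinα = 11.2
Σc'Δl = 13.1 kN/m; ΣN' = 298.8 kN/m; ΣW sinα = 64.9 kN/m
Resisting = 13.1 + 298.8·tan20.8° = 13.1 + 113.5 = 126.6 kN/m
FS = 126.6 / 64.9 = 1.951

FS = 1.95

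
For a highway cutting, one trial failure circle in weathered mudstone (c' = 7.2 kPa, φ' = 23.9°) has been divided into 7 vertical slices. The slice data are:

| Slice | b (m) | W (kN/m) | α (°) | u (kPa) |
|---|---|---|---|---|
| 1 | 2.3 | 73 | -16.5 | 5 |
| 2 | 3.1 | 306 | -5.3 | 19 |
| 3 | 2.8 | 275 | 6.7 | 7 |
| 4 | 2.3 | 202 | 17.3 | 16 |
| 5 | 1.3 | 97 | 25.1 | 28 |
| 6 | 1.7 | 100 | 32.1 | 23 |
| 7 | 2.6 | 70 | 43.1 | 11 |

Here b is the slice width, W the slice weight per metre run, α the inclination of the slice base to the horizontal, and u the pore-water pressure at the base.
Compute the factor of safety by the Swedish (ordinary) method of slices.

FS = 2.63

Ordinary method of slices: FS = Σ[c'·Δl_i + (W_i cosα_i − u_i·Δl_i)·tanφ'] / Σ W_i sinα_i, with Δl_i = b_i / cosα_i.
Slice 1: Δl = 2.3/cos(-16.5°) = 2.399 m; N'_1 = 73·cos(-16.5°) − 5·2.399 = 58.0; c'Δl = 17.27; W sinα = -20.7
Slice 2: Δl = 3.1/cos(-5.3°) = 3.113 m; N'_2 = 306·cos(-5.3°) − 19·3.113 = 245.5; c'Δl = 22.42; W sinα = -28.3
Slice 3: Δl = 2.8/cos6.7° = 2.819 m; N'_3 = 275·cos6.7° − 7·2.819 = 253.4; c'Δl = 20.30; W sinα = 32.1
Slice 4: Δl = 2.3/cos17.3° = 2.409 m; N'_4 = 202·cos17.3° − 16·2.409 = 154.3; c'Δl = 17.34; W sinα = 60.1
Slice 5: Δl = 1.3/cos25.1° = 1.436 m; N'_5 = 97·cos25.1° − 28·1.436 = 47.6; c'Δl = 10.34; W sinα = 41.1
Slice 6: Δl = 1.7/cos32.1° = 2.007 m; N'_6 = 100·cos32.1° − 23·2.007 = 38.6; c'Δl = 14.45; W sinα = 53.1
Slice 7: Δl = 2.6/cos43.1° = 3.561 m; N'_7 = 70·cos43.1° − 11·3.561 = 11.9; c'Δl = 25.64; W sinα = 47.8
Σc'Δl = 127.8 kN/m; ΣN' = 809.4 kN/m; ΣW sinα = 185.3 kN/m
Resisting = 127.8 + 809.4·tan23.9° = 127.8 + 358.7 = 486.4 kN/m
FS = 486.4 / 185.3 = 2.625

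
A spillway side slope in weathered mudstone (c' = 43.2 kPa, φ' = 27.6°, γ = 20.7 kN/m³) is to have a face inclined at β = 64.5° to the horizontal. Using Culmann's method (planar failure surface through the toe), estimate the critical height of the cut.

H_c = 33.33 m

Culmann's analysis gives the critical failure plane at α_cr = (β + φ')/2 = (64.5 + 27.6)/2 = 46.0°, and the critical height
H_c = (4c'/γ) · sinβ cosφ' / [1 − cos(β − φ')]
    = (4·43.2/20.7) · sin64.5°·cos27.6° / [1 − cos(36.9°)]
    = 8.348 · 0.9026·0.8862 / [1 − 0.7997]
    = 8.348 · 0.7999 / 0.2003
    = 33.33 m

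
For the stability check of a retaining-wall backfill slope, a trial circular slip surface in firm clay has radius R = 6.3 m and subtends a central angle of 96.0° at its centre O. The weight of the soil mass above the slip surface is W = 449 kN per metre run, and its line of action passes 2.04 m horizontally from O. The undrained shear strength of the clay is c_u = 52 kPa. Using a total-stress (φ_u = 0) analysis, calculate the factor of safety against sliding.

FS = 3.78

Taking moments about the centre O, the resisting moment is provided by the undrained shear strength acting along the arc:
Arc length L_a = R·θ = 6.3·(96.0°·π/180) = 6.3·1.6755 = 10.56 m
M_R = c_u·L_a·R = 52·10.56·6.3 = 3458.1 kN·m/m
M_D = W·d = 449·2.04 = 916.0 kN·m/m
FS = M_R / M_D = 3458.1 / 916.0 = 3.775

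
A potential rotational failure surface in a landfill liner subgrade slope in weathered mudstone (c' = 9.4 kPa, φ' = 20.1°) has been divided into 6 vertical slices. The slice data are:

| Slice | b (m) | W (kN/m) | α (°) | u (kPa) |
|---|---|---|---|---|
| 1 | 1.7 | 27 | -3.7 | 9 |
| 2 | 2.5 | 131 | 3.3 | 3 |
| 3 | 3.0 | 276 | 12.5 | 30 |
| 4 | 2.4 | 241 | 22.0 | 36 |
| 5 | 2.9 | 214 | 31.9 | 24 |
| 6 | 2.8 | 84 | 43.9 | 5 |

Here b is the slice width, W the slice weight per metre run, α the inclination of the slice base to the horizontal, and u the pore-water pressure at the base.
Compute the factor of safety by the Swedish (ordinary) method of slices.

FS = 1.15

Ordinary method of slices: FS = Σ[c'·Δl_i + (W_i cosα_i − u_i·Δl_i)·tanφ'] / Σ W_i sinα_i, with Δl_i = b_i / cosα_i.
Slice 1: Δl = 1.7/cos(-3.7°) = 1.704 m; N'_1 = 27·cos(-3.7°) − 9·1.704 = 11.6; c'Δl = 16.01; W sinα = -1.7
Slice 2: Δl = 2.5/cos3.3° = 2.504 m; N'_2 = 131·cos3.3° − 3·2.504 = 123.3; c'Δl = 23.54; W sinα = 7.5
Slice 3: Δl = 3.0/cos12.5° = 3.073 m; N'_3 = 276·cos12.5° − 30·3.073 = 177.3; c'Δl = 28.88; W sinα = 59.7
Slice 4: Δl = 2.4/cos22.0° = 2.588 m; N'_4 = 241·cos22.0° − 36·2.588 = 130.3; c'Δl = 24.33; W sinα = 90.3
Slice 5: Δl = 2.9/cos31.9° = 3.416 m; N'_5 = 214·cos31.9° − 24·3.416 = 99.7; c'Δl = 32.11; W sinα = 113.1
Slice 6: Δl = 2.8/cos43.9° = 3.886 m; N'_6 = 84·cos43.9° − 5·3.886 = 41.1; c'Δl = 36.53; W sinα = 58.2
Σc'Δl = 161.4 kN/m; ΣN' = 583.2 kN/m; ΣW sinα = 327.1 kN/m
Resisting = 161.4 + 583.2·tan20.1° = 161.4 + 213.4 = 374.8 kN/m
FS = 374.8 / 327.1 = 1.146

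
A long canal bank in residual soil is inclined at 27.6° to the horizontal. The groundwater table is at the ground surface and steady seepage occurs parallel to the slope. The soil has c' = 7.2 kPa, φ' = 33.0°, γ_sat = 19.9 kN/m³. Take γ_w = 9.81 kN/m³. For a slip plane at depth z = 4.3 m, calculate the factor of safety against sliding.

FS = 0.83

With seepage parallel to the slope and the water table at the surface, the effective normal stress on the slip plane uses the buoyant unit weight γ' = γ_sat − γ_w while the driving shear stress uses γ_sat:
FS = [c' + γ' z cos²β tanφ'] / [γ_sat z sinβ cosβ]
γ' = 19.9 − 9.81 = 10.09 kN/m³
Numerator = 7.2 + 10.09·4.3·cos²27.6°·tan33.0° = 7.2 + 10.09·4.3·0.7854·0.6494 = 29.328 kPa
Denominator = 19.9·4.3·sin27.6°·cos27.6° = 19.9·4.3·0.4633·0.8862 = 35.133 kPa
FS = 29.328 / 35.133 = 0.835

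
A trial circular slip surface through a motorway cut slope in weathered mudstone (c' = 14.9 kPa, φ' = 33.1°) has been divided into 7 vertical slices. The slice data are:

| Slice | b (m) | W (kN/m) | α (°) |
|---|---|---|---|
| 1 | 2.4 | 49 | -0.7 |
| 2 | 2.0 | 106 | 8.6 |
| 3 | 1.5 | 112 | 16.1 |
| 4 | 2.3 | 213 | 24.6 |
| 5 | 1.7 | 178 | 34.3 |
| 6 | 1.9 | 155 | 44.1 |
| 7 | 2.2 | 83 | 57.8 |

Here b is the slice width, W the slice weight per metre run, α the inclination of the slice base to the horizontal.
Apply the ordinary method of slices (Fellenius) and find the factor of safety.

FS = 1.82

Ordinary method of slices: FS = Σ[c'·Δl_i + (W_i cosα_i)·tanφ'] / Σ W_i sinα_i, with Δl_i = b_i / cosα_i.
Slice 1: Δl = 2.4/cos(-0.7°) = 2.400 m; N'_1 = 49·cos(-0.7°) = 49.0; c'Δl = 35.76; W sinα = -0.6
Slice 2: Δl = 2.0/cos8.6° = 2.023 m; N'_2 = 106·cos8.6° = 104.8; c'Δl = 30.14; W sinα = 15.9
Slice 3: Δl = 1.5/cos16.1° = 1.561 m; N'_3 = 112·cos16.1° = 107.6; c'Δl = 23.26; W sinα = 31.1
Slice 4: Δl = 2.3/cos24.6° = 2.530 m; N'_4 = 213·cos24.6° = 193.7; c'Δl = 37.69; W sinα = 88.7
Slice 5: Δl = 1.7/cos34.3° = 2.058 m; N'_5 = 178·cos34.3° = 147.0; c'Δl = 30.66; W sinα = 100.3
Slice 6: Δl = 1.9/cos44.1° = 2.646 m; N'_6 = 155·cos44.1° = 111.3; c'Δl = 39.42; W sinα = 107.9
Slice 7: Δl = 2.2/cos57.8° = 4.129 m; N'_7 = 83·cos57.8° = 44.2; c'Δl = 61.52; W sinα = 70.2
Σc'Δl = 258.5 kN/m; ΣN' = 757.7 kN/m; ΣW sinα = 413.4 kN/m
Resisting = 258.5 + 757.7·tan33.1° = 258.5 + 493.9 = 752.4 kN/m
FS = 752.4 / 413.4 = 1.820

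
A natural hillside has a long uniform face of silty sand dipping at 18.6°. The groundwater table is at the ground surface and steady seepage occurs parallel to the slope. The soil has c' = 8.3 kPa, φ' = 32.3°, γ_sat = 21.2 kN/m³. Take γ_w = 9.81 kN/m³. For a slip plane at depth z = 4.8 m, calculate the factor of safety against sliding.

With seepage parallel to the slope and the water table at the surface, the effective normal stress on the slip plane uses the buoyant unit weight γ' = γ_sat − γ_w while the driving shear stress uses γ_sat:
FS = [c' + γ' z cos²β tanφ'] / [γ_sat z sinβ cosβ]
γ' = 21.2 − 9.81 = 11.39 kN/m³
Numerator = 8.3 + 11.39·4.8·cos²18.6°·tan32.3° = 8.3 + 11.39·4.8·0.8983·0.6322 = 39.346 kPa
Denominator = 21.2·4.8·sin18.6°·cos18.6° = 21.2·4.8·0.3190·0.9478 = 30.762 kPa
FS = 39.346 / 30.762 = 1.279

FS = 1.28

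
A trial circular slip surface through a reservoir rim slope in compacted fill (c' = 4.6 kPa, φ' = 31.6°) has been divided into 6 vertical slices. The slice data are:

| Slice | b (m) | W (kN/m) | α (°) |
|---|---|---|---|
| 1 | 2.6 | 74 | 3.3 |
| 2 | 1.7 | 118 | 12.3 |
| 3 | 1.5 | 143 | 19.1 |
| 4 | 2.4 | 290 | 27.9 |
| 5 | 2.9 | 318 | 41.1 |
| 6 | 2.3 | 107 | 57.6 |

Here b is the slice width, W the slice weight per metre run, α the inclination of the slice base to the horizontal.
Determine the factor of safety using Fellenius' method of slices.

Ordinary method of slices: FS = Σ[c'·Δl_i + (W_i cosα_i)·tanφ'] / Σ W_i sinα_i, with Δl_i = b_i / cosα_i.
Slice 1: Δl = 2.6/cos3.3° = 2.604 m; N'_1 = 74·cos3.3° = 73.9; c'Δl = 11.98; W sinα = 4.3
Slice 2: Δl = 1.7/cos12.3° = 1.740 m; N'_2 = 118·cos12.3° = 115.3; c'Δl = 8.00; W sinα = 25.1
Slice 3: Δl = 1.5/cos19.1° = 1.587 m; N'_3 = 143·cos19.1° = 135.1; c'Δl = 7.30; W sinα = 46.8
Slice 4: Δl = 2.4/cos27.9° = 2.716 m; N'_4 = 290·cos27.9° = 256.3; c'Δl = 12.49; W sinα = 135.7
Slice 5: Δl = 2.9/cos41.1° = 3.848 m; N'_5 = 318·cos41.1° = 239.6; c'Δl = 17.70; W sinα = 209.0
Slice 6: Δl = 2.3/cos57.6° = 4.292 m; N'_6 = 107·cos57.6° = 57.3; c'Δl = 19.75; W sinα = 90.3
Σc'Δl = 77.2 kN/m; ΣN' = 877.6 kN/m; ΣW sinα = 511.3 kN/m
Resisting = 77.2 + 877.6·tan31.6° = 77.2 + 539.9 = 617.1 kN/m
FS = 617.1 / 511.3 = 1.207

FS = 1.21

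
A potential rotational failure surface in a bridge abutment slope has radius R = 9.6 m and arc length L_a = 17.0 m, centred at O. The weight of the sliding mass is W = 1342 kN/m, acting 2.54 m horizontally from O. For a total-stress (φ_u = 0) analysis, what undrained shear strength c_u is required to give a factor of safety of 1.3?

c_u = 27.2 kPa

FS = c_u·L_a·R / (W·d), so c_u = FS·W·d / (L_a·R).
c_u = 1.3·1342·2.54 / (17.00·9.6) = 4431.3 / 163.20 = 27.15 kPa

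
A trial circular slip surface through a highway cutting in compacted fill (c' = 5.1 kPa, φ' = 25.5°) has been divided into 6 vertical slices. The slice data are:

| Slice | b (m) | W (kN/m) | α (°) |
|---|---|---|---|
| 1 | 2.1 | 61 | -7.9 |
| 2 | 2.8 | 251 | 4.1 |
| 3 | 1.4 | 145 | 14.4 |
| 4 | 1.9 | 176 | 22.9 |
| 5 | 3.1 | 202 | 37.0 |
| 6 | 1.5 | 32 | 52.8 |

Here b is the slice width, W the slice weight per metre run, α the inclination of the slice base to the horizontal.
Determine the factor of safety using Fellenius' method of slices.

FS = 1.74

Ordinary method of slices: FS = Σ[c'·Δl_i + (W_i cosα_i)·tanφ'] / Σ W_i sinα_i, with Δl_i = b_i / cosα_i.
Slice 1: Δl = 2.1/cos(-7.9°) = 2.120 m; N'_1 = 61·cos(-7.9°) = 60.4; c'Δl = 10.81; W sinα = -8.4
Slice 2: Δl = 2.8/cos4.1° = 2.807 m; N'_2 = 251·cos4.1° = 250.4; c'Δl = 14.32; W sinα = 17.9
Slice 3: Δl = 1.4/cos14.4° = 1.445 m; N'_3 = 145·cos14.4° = 140.4; c'Δl = 7.37; W sinα = 36.1
Slice 4: Δl = 1.9/cos22.9° = 2.063 m; N'_4 = 176·cos22.9° = 162.1; c'Δl = 10.52; W sinα = 68.5
Slice 5: Δl = 3.1/cos37.0° = 3.882 m; N'_5 = 202·cos37.0° = 161.3; c'Δl = 19.80; W sinα = 121.6
Slice 6: Δl = 1.5/cos52.8° = 2.481 m; N'_6 = 32·cos52.8° = 19.3; c'Δl = 12.65; W sinα = 25.5
Σc'Δl = 75.5 kN/m; ΣN' = 794.0 kN/m; ΣW sinα = 261.2 kN/m
Resisting = 75.5 + 794.0·tan25.5° = 75.5 + 378.7 = 454.2 kN/m
FS = 454.2 / 261.2 = 1.739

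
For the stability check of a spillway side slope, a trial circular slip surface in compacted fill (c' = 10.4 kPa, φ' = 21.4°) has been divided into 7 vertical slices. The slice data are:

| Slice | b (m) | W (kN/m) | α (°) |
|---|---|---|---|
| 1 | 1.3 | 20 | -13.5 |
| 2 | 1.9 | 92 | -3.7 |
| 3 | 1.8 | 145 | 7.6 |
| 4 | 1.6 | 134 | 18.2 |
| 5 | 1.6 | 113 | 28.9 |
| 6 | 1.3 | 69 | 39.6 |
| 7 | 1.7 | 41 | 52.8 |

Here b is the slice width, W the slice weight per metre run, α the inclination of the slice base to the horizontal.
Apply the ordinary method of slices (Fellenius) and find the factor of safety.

Ordinary method of slices: FS = Σ[c'·Δl_i + (W_i cosα_i)·tanφ'] / Σ W_i sinα_i, with Δl_i = b_i / cosα_i.
Slice 1: Δl = 1.3/cos(-13.5°) = 1.337 m; N'_1 = 20·cos(-13.5°) = 19.4; c'Δl = 13.90; W sinα = -4.7
Slice 2: Δl = 1.9/cos(-3.7°) = 1.904 m; N'_2 = 92·cos(-3.7°) = 91.8; c'Δl = 19.80; W sinα = -5.9
Slice 3: Δl = 1.8/cos7.6° = 1.816 m; N'_3 = 145·cos7.6° = 143.7; c'Δl = 18.89; W sinα = 19.2
Slice 4: Δl = 1.6/cos18.2° = 1.684 m; N'_4 = 134·cos18.2° = 127.3; c'Δl = 17.52; W sinα = 41.9
Slice 5: Δl = 1.6/cos28.9° = 1.828 m; N'_5 = 113·cos28.9° = 98.9; c'Δl = 19.01; W sinα = 54.6
Slice 6: Δl = 1.3/cos39.6° = 1.687 m; N'_6 = 69·cos39.6° = 53.2; c'Δl = 17.55; W sinα = 44.0
Slice 7: Δl = 1.7/cos52.8° = 2.812 m; N'_7 = 41·cos52.8° = 24.8; c'Δl = 29.24; W sinα = 32.7
Σc'Δl = 135.9 kN/m; ΣN' = 559.2 kN/m; ΣW sinα = 181.7 kN/m
Resisting = 135.9 + 559.2·tan21.4° = 135.9 + 219.1 = 355.0 kN/m
FS = 355.0 / 181.7 = 1.954

FS = 1.95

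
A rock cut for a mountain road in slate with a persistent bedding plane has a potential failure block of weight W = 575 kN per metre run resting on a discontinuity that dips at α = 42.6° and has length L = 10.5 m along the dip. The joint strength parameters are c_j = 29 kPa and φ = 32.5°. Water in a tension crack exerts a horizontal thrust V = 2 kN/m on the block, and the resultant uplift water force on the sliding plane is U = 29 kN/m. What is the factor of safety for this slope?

FS = 1.42

Resolving the block weight along and normal to the plane and applying the Mohr–Coulomb strength on the joint:
N' = W cosα − U − V sinα = 575·cos42.6° − 29 − 2·sin42.6° = 392.9 kN/m
Driving force T = W sinα + V cosα = 575·sin42.6° + 2·cos42.6° = 390.7 kN/m
Resisting force R = c_j·L + N'·tanφ = 29·10.5 + 392.9·tan32.5° = 304.5 + 250.3 = 554.8 kN/m
FS = R / T = 554.8 / 390.7 = 1.420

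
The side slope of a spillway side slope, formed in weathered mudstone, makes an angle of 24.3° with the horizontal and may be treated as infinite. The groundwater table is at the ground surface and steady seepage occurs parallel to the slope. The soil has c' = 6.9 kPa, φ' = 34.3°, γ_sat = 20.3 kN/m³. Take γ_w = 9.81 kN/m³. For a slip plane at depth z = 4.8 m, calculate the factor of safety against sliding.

FS = 0.97

With seepage parallel to the slope and the water table at the surface, the effective normal stress on the slip plane uses the buoyant unit weight γ' = γ_sat − γ_w while the driving shear stress uses γ_sat:
FS = [c' + γ' z cos²β tanφ'] / [γ_sat z sinβ cosβ]
γ' = 20.3 − 9.81 = 10.49 kN/m³
Numerator = 6.9 + 10.49·4.8·cos²24.3°·tan34.3° = 6.9 + 10.49·4.8·0.8307·0.6822 = 35.431 kPa
Denominator = 20.3·4.8·sin24.3°·cos24.3° = 20.3·4.8·0.4115·0.9114 = 36.545 kPa
FS = 35.431 / 36.545 = 0.970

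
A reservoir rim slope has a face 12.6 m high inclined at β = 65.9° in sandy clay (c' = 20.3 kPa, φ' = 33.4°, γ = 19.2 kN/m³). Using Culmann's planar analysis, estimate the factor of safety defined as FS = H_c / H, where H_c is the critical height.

FS = 1.63

H_c = (4c'/γ) · sinβ cosφ' / [1 − cos(β − φ')]
    = (4·20.3/19.2) · sin65.9°·cos33.4° / [1 − cos32.5°]
    = 4.229 · 0.7621 / 0.1566 = 20.58 m
FS = H_c / H = 20.58 / 12.6 = 1.633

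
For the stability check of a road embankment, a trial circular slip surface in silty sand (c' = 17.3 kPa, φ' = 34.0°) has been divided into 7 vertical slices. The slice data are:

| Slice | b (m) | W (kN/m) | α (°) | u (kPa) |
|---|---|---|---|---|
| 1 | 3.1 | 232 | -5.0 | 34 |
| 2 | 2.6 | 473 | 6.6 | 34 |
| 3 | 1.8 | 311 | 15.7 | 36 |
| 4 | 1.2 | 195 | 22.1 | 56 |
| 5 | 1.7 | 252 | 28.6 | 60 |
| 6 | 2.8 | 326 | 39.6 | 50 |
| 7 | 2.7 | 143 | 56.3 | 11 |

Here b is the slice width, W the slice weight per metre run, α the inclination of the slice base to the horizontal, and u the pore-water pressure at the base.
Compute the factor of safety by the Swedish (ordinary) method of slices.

FS = 1.63

Ordinary method of slices: FS = Σ[c'·Δl_i + (W_i cosα_i − u_i·Δl_i)·tanφ'] / Σ W_i sinα_i, with Δl_i = b_i / cosα_i.
Slice 1: Δl = 3.1/cos(-5.0°) = 3.112 m; N'_1 = 232·cos(-5.0°) − 34·3.112 = 125.3; c'Δl = 53.83; W sinα = -20.2
Slice 2: Δl = 2.6/cos6.6° = 2.617 m; N'_2 = 473·cos6.6° − 34·2.617 = 380.9; c'Δl = 45.28; W sinα = 54.4
Slice 3: Δl = 1.8/cos15.7° = 1.870 m; N'_3 = 311·cos15.7° − 36·1.870 = 232.1; c'Δl = 32.35; W sinα = 84.2
Slice 4: Δl = 1.2/cos22.1° = 1.295 m; N'_4 = 195·cos22.1° − 56·1.295 = 108.1; c'Δl = 22.41; W sinα = 73.4
Slice 5: Δl = 1.7/cos28.6° = 1.936 m; N'_5 = 252·cos28.6° − 60·1.936 = 105.1; c'Δl = 33.50; W sinα = 120.6
Slice 6: Δl = 2.8/cos39.6° = 3.634 m; N'_6 = 326·cos39.6° − 50·3.634 = 69.5; c'Δl = 62.87; W sinα = 207.8
Slice 7: Δl = 2.7/cos56.3° = 4.866 m; N'_7 = 143·cos56.3° − 11·4.866 = 25.8; c'Δl = 84.19; W sinα = 119.0
Σc'Δl = 334.4 kN/m; ΣN' = 1046.8 kN/m; ΣW sinα = 639.1 kN/m
Resisting = 334.4 + 1046.8·tan34.0° = 334.4 + 706.1 = 1040.5 kN/m
FS = 1040.5 / 639.1 = 1.628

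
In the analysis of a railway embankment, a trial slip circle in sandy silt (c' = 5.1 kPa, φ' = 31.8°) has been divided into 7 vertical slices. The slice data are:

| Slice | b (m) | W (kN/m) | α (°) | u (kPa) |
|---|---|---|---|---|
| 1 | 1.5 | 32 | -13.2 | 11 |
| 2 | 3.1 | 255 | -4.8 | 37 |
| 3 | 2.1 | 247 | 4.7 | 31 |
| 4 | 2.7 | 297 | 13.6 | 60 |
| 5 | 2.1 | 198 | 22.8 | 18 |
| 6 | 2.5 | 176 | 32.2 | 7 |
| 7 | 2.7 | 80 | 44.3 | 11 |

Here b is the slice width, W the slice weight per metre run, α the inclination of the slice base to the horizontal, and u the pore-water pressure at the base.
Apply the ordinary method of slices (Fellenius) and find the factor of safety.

FS = 1.93

Ordinary method of slices: FS = Σ[c'·Δl_i + (W_i cosα_i − u_i·Δl_i)·tanφ'] / Σ W_i sinα_i, with Δl_i = b_i / cosα_i.
Slice 1: Δl = 1.5/cos(-13.2°) = 1.541 m; N'_1 = 32·cos(-13.2°) − 11·1.541 = 14.2; c'Δl = 7.86; W sinα = -7.3
Slice 2: Δl = 3.1/cos(-4.8°) = 3.111 m; N'_2 = 255·cos(-4.8°) − 37·3.111 = 139.0; c'Δl = 15.87; W sinα = -21.3
Slice 3: Δl = 2.1/cos4.7° = 2.107 m; N'_3 = 247·cos4.7° − 31·2.107 = 180.8; c'Δl = 10.75; W sinα = 20.2
Slice 4: Δl = 2.7/cos13.6° = 2.778 m; N'_4 = 297·cos13.6° − 60·2.778 = 122.0; c'Δl = 14.17; W sinα = 69.8
Slice 5: Δl = 2.1/cos22.8° = 2.278 m; N'_5 = 198·cos22.8° − 18·2.278 = 141.5; c'Δl = 11.62; W sinα = 76.7
Slice 6: Δl = 2.5/cos32.2° = 2.954 m; N'_6 = 176·cos32.2° − 7·2.954 = 128.2; c'Δl = 15.07; W sinα = 93.8
Slice 7: Δl = 2.7/cos44.3° = 3.773 m; N'_7 = 80·cos44.3° − 11·3.773 = 15.8; c'Δl = 19.24; W sinα = 55.9
Σc'Δl = 94.6 kN/m; ΣN' = 741.6 kN/m; ΣW sinα = 287.8 kN/m
Resisting = 94.6 + 741.6·tan31.8° = 94.6 + 459.8 = 554.4 kN/m
FS = 554.4 / 287.8 = 1.926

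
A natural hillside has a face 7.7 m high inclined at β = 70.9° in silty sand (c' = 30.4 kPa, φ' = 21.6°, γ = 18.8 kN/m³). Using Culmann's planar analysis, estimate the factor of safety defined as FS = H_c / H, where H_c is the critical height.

H_c = (4c'/γ) · sinβ cosφ' / [1 − cos(β − φ')]
    = (4·30.4/18.8) · sin70.9°·cos21.6° / [1 − cos49.3°]
    = 6.468 · 0.8786 / 0.3479 = 16.33 m
FS = H_c / H = 16.33 / 7.7 = 2.121

FS = 2.12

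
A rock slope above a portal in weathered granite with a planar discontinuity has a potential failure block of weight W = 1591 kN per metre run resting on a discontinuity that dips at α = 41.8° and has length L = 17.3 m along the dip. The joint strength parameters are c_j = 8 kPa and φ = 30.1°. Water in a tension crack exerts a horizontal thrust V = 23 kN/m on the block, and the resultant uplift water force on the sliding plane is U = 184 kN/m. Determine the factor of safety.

FS = 0.66

Resolving the block weight along and normal to the plane and applying the Mohr–Coulomb strength on the joint:
N' = W cosα − U − V sinα = 1591·cos41.8° − 184 − 23·sin41.8° = 986.7 kN/m
Driving force T = W sinα + V cosα = 1591·sin41.8° + 23·cos41.8° = 1077.6 kN/m
Resisting force R = c_j·L + N'·tanφ = 8·17.3 + 986.7·tan30.1° = 138.4 + 572.0 = 710.4 kN/m
FS = R / T = 710.4 / 1077.6 = 0.659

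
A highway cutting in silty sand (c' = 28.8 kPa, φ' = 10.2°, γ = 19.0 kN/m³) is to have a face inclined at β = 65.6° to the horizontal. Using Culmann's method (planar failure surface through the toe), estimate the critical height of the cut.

H_c = 12.57 m

Culmann's analysis gives the critical failure plane at α_cr = (β + φ')/2 = (65.6 + 10.2)/2 = 37.9°, and the critical height
H_c = (4c'/γ) · sinβ cosφ' / [1 − cos(β − φ')]
    = (4·28.8/19.0) · sin65.6°·cos10.2° / [1 − cos(55.4°)]
    = 6.063 · 0.9107·0.9842 / [1 − 0.5678]
    = 6.063 · 0.8963 / 0.4322
    = 12.57 m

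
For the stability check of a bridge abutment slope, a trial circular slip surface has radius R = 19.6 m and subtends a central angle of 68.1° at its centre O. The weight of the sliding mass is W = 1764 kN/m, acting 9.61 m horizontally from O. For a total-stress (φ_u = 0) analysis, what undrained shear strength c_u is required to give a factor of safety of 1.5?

FS = c_u·L_a·R / (W·d), so c_u = FS·W·d / (L_a·R).
Arc length L_a = R·θ = 19.6·(68.1°·π/180) = 19.6·1.1886 = 23.30 m
c_u = 1.5·1764·9.61 / (23.30·19.6) = 25428.1 / 456.60 = 55.69 kPa

c_u = 55.7 kPa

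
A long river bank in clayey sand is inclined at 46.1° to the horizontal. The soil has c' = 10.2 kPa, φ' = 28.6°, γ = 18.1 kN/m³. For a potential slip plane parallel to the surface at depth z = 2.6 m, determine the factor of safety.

FS = 0.96

For an infinite slope with a slip plane parallel to the surface (no pore pressure): FS = [c' + γz cos²β tanφ'] / [γz sinβ cosβ].
γz = 18.1·2.6 = 47.06 kN/m²
Numerator = 10.2 + 47.06·cos²46.1°·tan28.6° = 10.2 + 47.06·0.4808·0.5452 = 22.536 kPa
Denominator = 47.06·sin46.1°·cos46.1° = 47.06·0.7206·0.6934 = 23.513 kPa
FS = 22.536 / 23.513 = 0.958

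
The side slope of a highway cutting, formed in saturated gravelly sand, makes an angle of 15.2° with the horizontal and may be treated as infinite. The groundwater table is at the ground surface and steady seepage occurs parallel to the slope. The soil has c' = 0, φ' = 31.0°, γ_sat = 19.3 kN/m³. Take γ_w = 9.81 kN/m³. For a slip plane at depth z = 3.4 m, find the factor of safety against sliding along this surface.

FS = 1.09

With seepage parallel to the slope and the water table at the surface, the effective normal stress on the slip plane uses the buoyant unit weight γ' = γ_sat − γ_w while the driving shear stress uses γ_sat:
FS = [c' + γ' z cos²β tanφ'] / [γ_sat z sinβ cosβ]
(For c' = 0 this reduces to FS = (γ'/γ_sat)·tanφ'/tanβ.)
γ' = 19.3 − 9.81 = 9.49 kN/m³
Numerator = 0.0 + 9.49·3.4·cos²15.2°·tan31.0° = 0.0 + 9.49·3.4·0.9313·0.6009 = 18.055 kPa
Denominator = 19.3·3.4·sin15.2°·cos15.2° = 19.3·3.4·0.2622·0.9650 = 16.603 kPa
FS = 18.055 / 16.603 = 1.087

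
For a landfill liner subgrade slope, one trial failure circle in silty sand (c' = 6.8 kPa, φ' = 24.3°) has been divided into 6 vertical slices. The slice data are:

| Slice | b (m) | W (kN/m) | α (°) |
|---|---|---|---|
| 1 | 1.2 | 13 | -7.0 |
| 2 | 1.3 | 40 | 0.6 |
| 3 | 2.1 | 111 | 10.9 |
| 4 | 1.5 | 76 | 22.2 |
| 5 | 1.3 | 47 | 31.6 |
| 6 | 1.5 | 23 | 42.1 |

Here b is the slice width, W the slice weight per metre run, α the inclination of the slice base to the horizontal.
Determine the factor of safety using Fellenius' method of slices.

Ordinary method of slices: FS = Σ[c'·Δl_i + (W_i cosα_i)·tanφ'] / Σ W_i sinα_i, with Δl_i = b_i / cosα_i.
Slice 1: Δl = 1.2/cos(-7.0°) = 1.209 m; N'_1 = 13·cos(-7.0°) = 12.9; c'Δl = 8.22; W sinα = -1.6
Slice 2: Δl = 1.3/cos0.6° = 1.300 m; N'_2 = 40·cos0.6° = 40.0; c'Δl = 8.84; W sinα = 0.4
Slice 3: Δl = 2.1/cos10.9° = 2.139 m; N'_3 = 111·cos10.9° = 109.0; c'Δl = 14.54; W sinα = 21.0
Slice 4: Δl = 1.5/cos22.2° = 1.620 m; N'_4 = 76·cos22.2° = 70.4; c'Δl = 11.02; W sinα = 28.7
Slice 5: Δl = 1.3/cos31.6° = 1.526 m; N'_5 = 47·cos31.6° = 40.0; c'Δl = 10.38; W sinα = 24.6
Slice 6: Δl = 1.5/cos42.1° = 2.022 m; N'_6 = 23·cos42.1° = 17.1; c'Δl = 13.75; W sinα = 15.4
Σc'Δl = 66.7 kN/m; ΣN' = 289.4 kN/m; ΣW sinα = 88.6 kN/m
Resisting = 66.7 + 289.4·tan24.3° = 66.7 + 130.7 = 197.4 kN/m
FS = 197.4 / 88.6 = 2.228

FS = 2.23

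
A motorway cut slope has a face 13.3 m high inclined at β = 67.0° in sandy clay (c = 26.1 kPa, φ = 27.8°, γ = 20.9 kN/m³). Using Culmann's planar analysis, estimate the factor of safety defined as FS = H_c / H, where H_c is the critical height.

H_c = (4c/γ) · sinβ cosφ / [1 − cos(β − φ)]
    = (4·26.1/20.9) · sin67.0°·cos27.8° / [1 − cos39.2°]
    = 4.995 · 0.8143 / 0.2251 = 18.07 m
FS = H_c / H = 18.07 / 13.3 = 1.359

FS = 1.36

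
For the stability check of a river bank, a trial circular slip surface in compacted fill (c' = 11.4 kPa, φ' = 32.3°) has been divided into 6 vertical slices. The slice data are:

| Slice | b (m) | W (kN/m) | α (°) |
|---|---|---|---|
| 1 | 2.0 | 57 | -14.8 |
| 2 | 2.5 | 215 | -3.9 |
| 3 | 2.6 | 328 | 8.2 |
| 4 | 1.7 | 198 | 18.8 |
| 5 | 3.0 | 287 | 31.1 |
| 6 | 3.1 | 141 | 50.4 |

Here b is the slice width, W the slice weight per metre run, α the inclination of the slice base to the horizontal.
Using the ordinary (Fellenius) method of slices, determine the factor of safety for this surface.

Ordinary method of slices: FS = Σ[c'·Δl_i + (W_i cosα_i)·tanφ'] / Σ W_i sinα_i, with Δl_i = b_i / cosα_i.
Slice 1: Δl = 2.0/cos(-14.8°) = 2.069 m; N'_1 = 57·cos(-14.8°) = 55.1; c'Δl = 23.58; W sinα = -14.6
Slice 2: Δl = 2.5/cos(-3.9°) = 2.506 m; N'_2 = 215·cos(-3.9°) = 214.5; c'Δl = 28.57; W sinα = -14.6
Slice 3: Δl = 2.6/cos8.2° = 2.627 m; N'_3 = 328·cos8.2° = 324.6; c'Δl = 29.95; W sinα = 46.8
Slice 4: Δl = 1.7/cos18.8° = 1.796 m; N'_4 = 198·cos18.8° = 187.4; c'Δl = 20.47; W sinα = 63.8
Slice 5: Δl = 3.0/cos31.1° = 3.504 m; N'_5 = 287·cos31.1° = 245.7; c'Δl = 39.94; W sinα = 148.2
Slice 6: Δl = 3.1/cos50.4° = 4.863 m; N'_6 = 141·cos50.4° = 89.9; c'Δl = 55.44; W sinα = 108.6
Σc'Δl = 197.9 kN/m; ΣN' = 1117.3 kN/m; ΣW sinα = 338.3 kN/m
Resisting = 197.9 + 1117.3·tan32.3° = 197.9 + 706.3 = 904.3 kN/m
FS = 904.3 / 338.3 = 2.673

FS = 2.67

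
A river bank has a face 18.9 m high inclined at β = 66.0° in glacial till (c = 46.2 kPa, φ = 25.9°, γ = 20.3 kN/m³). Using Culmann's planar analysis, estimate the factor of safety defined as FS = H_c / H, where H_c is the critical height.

FS = 1.68

H_c = (4c/γ) · sinβ cosφ / [1 − cos(β − φ)]
    = (4·46.2/20.3) · sin66.0°·cos25.9° / [1 − cos40.1°]
    = 9.103 · 0.8218 / 0.2351 = 31.82 m
FS = H_c / H = 31.82 / 18.9 = 1.684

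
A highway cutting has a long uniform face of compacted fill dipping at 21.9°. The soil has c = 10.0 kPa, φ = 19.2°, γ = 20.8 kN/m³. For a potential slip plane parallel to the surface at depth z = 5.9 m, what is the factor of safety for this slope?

FS = 1.10

For an infinite slope with a slip plane parallel to the surface (no pore pressure): FS = [c + γz cos²β tanφ] / [γz sinβ cosβ].
γz = 20.8·5.9 = 122.72 kN/m²
Numerator = 10.0 + 122.72·cos²21.9°·tan19.2° = 10.0 + 122.72·0.8609·0.3482 = 46.790 kPa
Denominator = 122.72·sin21.9°·cos21.9° = 122.72·0.3730·0.9278 = 42.470 kPa
FS = 46.790 / 42.470 = 1.102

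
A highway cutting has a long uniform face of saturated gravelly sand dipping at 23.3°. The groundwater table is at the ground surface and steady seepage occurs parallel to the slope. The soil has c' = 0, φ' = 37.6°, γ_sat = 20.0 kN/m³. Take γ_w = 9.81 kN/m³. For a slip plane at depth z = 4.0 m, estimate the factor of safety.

With seepage parallel to the slope and the water table at the surface, the effective normal stress on the slip plane uses the buoyant unit weight γ' = γ_sat − γ_w while the driving shear stress uses γ_sat:
FS = [c' + γ' z cos²β tanφ'] / [γ_sat z sinβ cosβ]
(For c' = 0 this reduces to FS = (γ'/γ_sat)·tanφ'/tanβ.)
γ' = 20.0 − 9.81 = 10.19 kN/m³
Numerator = 0.0 + 10.19·4.0·cos²23.3°·tan37.6° = 0.0 + 10.19·4.0·0.8435·0.7701 = 26.478 kPa
Denominator = 20.0·4.0·sin23.3°·cos23.3° = 20.0·4.0·0.3955·0.9184 = 29.063 kPa
FS = 26.478 / 29.063 = 0.911

FS = 0.91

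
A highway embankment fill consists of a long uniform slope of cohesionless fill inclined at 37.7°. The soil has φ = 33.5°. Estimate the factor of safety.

FS = 0.86

For a dry cohesionless infinite slope the factor of safety is FS = tanφ / tanβ.
FS = tan33.5° / tan37.7° = 0.6619 / 0.7729 = 0.856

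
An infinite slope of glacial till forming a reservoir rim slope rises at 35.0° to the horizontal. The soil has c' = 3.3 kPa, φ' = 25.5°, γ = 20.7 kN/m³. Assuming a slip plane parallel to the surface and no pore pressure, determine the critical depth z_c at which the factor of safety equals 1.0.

Setting FS = 1.00 in FS = [c' + γz cos²β tanφ'] / [γz sinβ cosβ] and solving for z:
z = c' / [γ cosβ (FS·sinβ − cosβ·tanφ')]
  = 3.3 / [20.7·cos35.0°·(1.00·sin35.0° − cos35.0°·tan25.5°)]
  = 3.3 / [20.7·0.8192·(1.00·0.5736 − 0.8192·0.4770)]
  = 3.3 / 3.1007 = 1.064 m

z_c = 1.06 m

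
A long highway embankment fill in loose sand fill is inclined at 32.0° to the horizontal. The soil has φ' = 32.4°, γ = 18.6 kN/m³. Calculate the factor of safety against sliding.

For a dry cohesionless infinite slope the factor of safety is FS = tanφ' / tanβ.
FS = tan32.4° / tan32.0° = 0.6346 / 0.6249 = 1.016

FS = 1.02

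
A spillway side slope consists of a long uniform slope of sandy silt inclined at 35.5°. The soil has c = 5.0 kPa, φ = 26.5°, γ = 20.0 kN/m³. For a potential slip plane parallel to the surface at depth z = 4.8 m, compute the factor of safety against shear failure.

FS = 0.81

For an infinite slope with a slip plane parallel to the surface (no pore pressure): FS = [c + γz cos²β tanφ] / [γz sinβ cosβ].
γz = 20.0·4.8 = 96.00 kN/m²
Numerator = 5.0 + 96.00·cos²35.5°·tan26.5° = 5.0 + 96.00·0.6628·0.4986 = 36.723 kPa
Denominator = 96.00·sin35.5°·cos35.5° = 96.00·0.5807·0.8141 = 45.385 kPa
FS = 36.723 / 45.385 = 0.809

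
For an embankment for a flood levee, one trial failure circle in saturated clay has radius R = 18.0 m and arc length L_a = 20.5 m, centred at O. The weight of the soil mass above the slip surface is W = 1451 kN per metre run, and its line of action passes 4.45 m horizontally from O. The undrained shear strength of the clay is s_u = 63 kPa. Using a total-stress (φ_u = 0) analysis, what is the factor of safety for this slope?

FS = 3.60

Taking moments about the centre O, the resisting moment is provided by the undrained shear strength acting along the arc:
M_R = s_u·L_a·R = 63·20.50·18.0 = 23247.0 kN·m/m
M_D = W·d = 1451·4.45 = 6456.9 kN·m/m
FS = M_R / M_D = 23247.0 / 6456.9 = 3.600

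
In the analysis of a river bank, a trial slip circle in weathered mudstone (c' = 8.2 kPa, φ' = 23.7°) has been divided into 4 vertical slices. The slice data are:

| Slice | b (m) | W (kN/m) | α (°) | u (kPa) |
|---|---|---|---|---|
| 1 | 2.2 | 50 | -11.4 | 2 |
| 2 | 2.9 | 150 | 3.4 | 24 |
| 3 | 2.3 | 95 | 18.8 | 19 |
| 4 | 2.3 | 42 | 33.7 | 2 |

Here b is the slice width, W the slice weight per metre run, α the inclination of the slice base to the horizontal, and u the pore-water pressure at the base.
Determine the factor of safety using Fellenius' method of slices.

Ordinary method of slices: FS = Σ[c'·Δl_i + (W_i cosα_i − u_i·Δl_i)·tanφ'] / Σ W_i sinα_i, with Δl_i = b_i / cosα_i.
Slice 1: Δl = 2.2/cos(-11.4°) = 2.244 m; N'_1 = 50·cos(-11.4°) − 2·2.244 = 44.5; c'Δl = 18.40; W sinα = -9.9
Slice 2: Δl = 2.9/cos3.4° = 2.905 m; N'_2 = 150·cos3.4° − 24·2.905 = 80.0; c'Δl = 23.82; W sinα = 8.9
Slice 3: Δl = 2.3/cos18.8° = 2.430 m; N'_3 = 95·cos18.8° − 19·2.430 = 43.8; c'Δl = 19.92; W sinα = 30.6
Slice 4: Δl = 2.3/cos33.7° = 2.765 m; N'_4 = 42·cos33.7° − 2·2.765 = 29.4; c'Δl = 22.67; W sinα = 23.3
Σc'Δl = 84.8 kN/m; ΣN' = 197.7 kN/m; ΣW sinα = 52.9 kN/m
Resisting = 84.8 + 197.7·tan23.7° = 84.8 + 86.8 = 171.6 kN/m
FS = 171.6 / 52.9 = 3.242

FS = 3.24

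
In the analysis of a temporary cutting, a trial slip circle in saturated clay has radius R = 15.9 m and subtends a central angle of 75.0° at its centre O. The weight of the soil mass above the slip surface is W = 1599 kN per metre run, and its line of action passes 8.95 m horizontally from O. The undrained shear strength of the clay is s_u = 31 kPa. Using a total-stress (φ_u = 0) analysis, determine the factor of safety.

Taking moments about the centre O, the resisting moment is provided by the undrained shear strength acting along the arc:
Arc length L_a = R·θ = 15.9·(75.0°·π/180) = 15.9·1.3090 = 20.81 m
M_R = s_u·L_a·R = 31·20.81·15.9 = 10258.8 kN·m/m
M_D = W·d = 1599·8.95 = 14311.0 kN·m/m
FS = M_R / M_D = 10258.8 / 14311.0 = 0.717

FS = 0.72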